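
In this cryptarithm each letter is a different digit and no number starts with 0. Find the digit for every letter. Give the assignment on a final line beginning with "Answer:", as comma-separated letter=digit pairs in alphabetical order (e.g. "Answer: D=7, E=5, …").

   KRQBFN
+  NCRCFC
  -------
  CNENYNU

Step 1. [col 1: N + C ≡ U (mod 10)] no forcing yet in column 1 (carry-in 0); U=3 is free and consistent — try it, so U=3.
Step 2. [col 1: N + C ≡ U (mod 10)] column 1 (N + C ≡ U (mod 10), carry-in 0) doesn't pin N yet; pick N=2 and continue, so N=2.
Step 3. [col 1: N + C ≡ U (mod 10)] column 1 reads N+C+carry(0)=U with N=2, U=3; with digits 2,3 already taken and all letters distinct, the only value for C is 1, so C=1.
Step 4. [col 2: F + F ≡ N (mod 10)] column 2: given N=2, carry-in 0, and digits 1,2,3 already taken and all letters distinct, F+F≡N (mod 10) forces F=6, so F=6.
Step 5. [col 3: B + C ≡ Y (mod 10)] column 3 (B + C ≡ Y (mod 10), carry-in 1) doesn't pin Y yet; pick Y=7 and continue. So Y=7.
Step 6. [col 3: B + C ≡ Y (mod 10)] column 3: given C=1, Y=7, carry-in 1, and digits 1,2,3,6,7 already taken and all letters distinct, B+C≡Y (mod 10) forces B=5 ⇒ B=5.
Step 7. [col 4: Q + R ≡ N (mod 10)] no forcing yet in column 4 (carry-in 0); Q=4 is free and consistent — try it ⇒ Q=4.
Step 8. [col 4: Q + R ≡ N (mod 10)] column 4 reads Q+R+carry(0)=N with Q=4, N=2; with digits 1,2,3,4,5,6,7 already taken and all letters distinct, the only value for R is 8. So R=8.
Step 9. [col 5: R + C ≡ E (mod 10)] column 5: given R=8, C=1, carry-in 1, and digits 1,2,3,4,5,6,7,8 already taken and all letters distinct, R+C≡E (mod 10) forces E=0, so E=0.
Step 10. [col 6: K + N ≡ N (mod 10)] column 6: given N=2, carry-in 1, and digits 0,1,2,3,4,5,6,7,8 already taken and all letters distinct, K+N≡N (mod 10) forces K=9 ⇒ K=9.

Answer: B=5, C=1, E=0, F=6, K=9, N=2, Q=4, R=8, U=3, Y=7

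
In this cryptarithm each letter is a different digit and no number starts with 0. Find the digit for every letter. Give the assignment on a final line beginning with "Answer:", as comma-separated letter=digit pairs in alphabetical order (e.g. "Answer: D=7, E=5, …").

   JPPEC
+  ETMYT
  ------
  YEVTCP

Step 1. [col 1: C + T ≡ P (mod 10)] no forcing yet in column 1 (carry-in 0); C=3 is free and consistent — try it ⇒ C=3.
Step 2. [col 1: C + T ≡ P (mod 10)] column 1 (C + T ≡ P (mod 10), carry-in 0) doesn't pin T yet; pick T=5 and continue ⇒ T=5.
Step 3. [Y] the sum has 6 digits but both addends have 5; that extra leading digit Y is the final carry, namely 1 ⇒ Y=1.
Step 4. [col 1: C + T ≡ P (mod 10)] column 1: given C=3, T=5, carry-in 0, and digits 1,3,5 already taken and all letters distinct, C+T≡P (mod 10) forces P=8 ⇒ P=8.
Step 5. [col 2: E + Y ≡ C (mod 10)] from column 2 (Y=1, C=3, carry-in 0, digits 1,3,5,8 already taken and all letters distinct): E must equal 2. So E=2.
Step 6. [col 3: P + M ≡ T (mod 10)] column 3: given P=8, T=5, carry-in 0, and digits 1,2,3,5,8 already taken and all letters distinct, P+M≡T (mod 10) forces M=7, so M=7.
Step 7. [col 4: P + T ≡ V (mod 10)] column 4: given P=8, T=5, carry-in 1, and digits 1,2,3,5,7,8 already taken and all letters distinct, P+T≡V (mod 10) forces V=4, so V=4.
Step 8. [col 5: J + E ≡ E (mod 10)] column 5: given E=2, carry-in 1, and digits 1,2,3,4,5,7,8 already taken and all letters distinct, J+E≡E (mod 10) forces J=9. So J=9.

Answer: C=3, E=2, J=9, M=7, P=8, T=5, V=4, Y=1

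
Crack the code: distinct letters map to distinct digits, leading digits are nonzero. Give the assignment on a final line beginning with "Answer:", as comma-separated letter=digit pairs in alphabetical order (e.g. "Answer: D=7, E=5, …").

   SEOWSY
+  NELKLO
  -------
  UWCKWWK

Step 1. [col 1: Y + O ≡ K (mod 10)] column 1 (Y + O ≡ K (mod 10), carry-in 0) doesn't pin Y yet; pick Y=4 and continue ⇒ Y=4.
Step 2. [col 1: Y + O ≡ K (mod 10)] K=9 is one option consistent with column 1 (Y + O ≡ K (mod 10), carry-in 0) — take it, so K=9.
Step 3. [col 1: Y + O ≡ K (mod 10)] in column 1 we have Y+O≡K with carry-in 0; given Y=4, K=9 and digits 4,9 already taken and all letters distinct, that pins O to 5, so O=5.
Step 4. [col 2: S + L ≡ W (mod 10)] no forcing yet in column 2 (carry-in 0); S=7 is free and consistent — try it ⇒ S=7.
Step 5. [col 2: S + L ≡ W (mod 10)] no forcing yet in column 2 (carry-in 0); W=0 is free and consistent — try it, so W=0.
Step 6. [col 2: S + L ≡ W (mod 10)] column 2 reads S+L+carry(0)=W with S=7, W=0; with digits 0,4,5,7,9 already taken and all letters distinct, the only value for L is 3, so L=3.
Step 7. [col 5: E + E ≡ C (mod 10)] column 5 (E + E ≡ C (mod 10), carry-in 0) doesn't pin C yet; pick C=6 and continue ⇒ C=6.
Step 8. [U] the sum has 7 digits but both addends have 6; that extra leading digit U is the final carry, namely 1, so U=1.
Step 9. [col 5: E + E ≡ C (mod 10)] from column 5 (C=6, carry-in 0, digits 0,1,3,4,5,6,7,9 already taken and all letters distinct): E must equal 8. So E=8.
Step 10. [col 6: S + N ≡ W (mod 10)] in column 6 we have S+N≡W with carry-in 1; given S=7, W=0 and digits 0,1,3,4,5,6,7,8,9 already taken and all letters distinct, that pins N to 2 ⇒ N=2.

Answer: C=6, E=8, K=9, L=3, N=2, O=5, S=7, U=1, W=0, Y=4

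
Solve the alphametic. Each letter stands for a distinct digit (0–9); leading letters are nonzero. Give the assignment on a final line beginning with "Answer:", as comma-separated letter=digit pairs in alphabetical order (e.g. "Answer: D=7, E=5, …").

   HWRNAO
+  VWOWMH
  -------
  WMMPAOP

Step 1. [W] adding two 6-digit numbers gives at most 6+1 digits, and here it does — W is that final carry and must be 1, so W=1.
Step 2. [col 1: O + H ≡ P (mod 10)] several values work for O in column 1 (O + H ≡ P (mod 10), carry-in 0); try O=4. So O=4.
Step 3. [col 1: O + H ≡ P (mod 10)] column 1 (O + H ≡ P (mod 10), carry-in 0) doesn't pin H yet; pick H=8 and continue, so H=8.
Step 4. [col 1: O + H ≡ P (mod 10)] from column 1 (O=4, H=8, carry-in 0, digits 1,4,8 already taken and all letters distinct): P must equal 2 ⇒ P=2.
Step 5. [col 2: A + M ≡ O (mod 10)] M=3 is one option consistent with column 2 (A + M ≡ O (mod 10), carry-in 1) — take it. So M=3.
Step 6. [col 2: A + M ≡ O (mod 10)] column 2 reads A+M+carry(1)=O with M=3, O=4; with digits 1,2,3,4,8 already taken and all letters distinct, the only value for A is 0. So A=0.
Step 7. [col 3: N + W ≡ A (mod 10)] from column 3 (W=1, A=0, carry-in 0, digits 0,1,2,3,4,8 already taken and all letters distinct): N must equal 9, so N=9.
Step 8. [col 4: R + O ≡ P (mod 10)] column 4: given O=4, P=2, carry-in 1, and digits 0,1,2,3,4,8,9 already taken and all letters distinct, R+O≡P (mod 10) forces R=7, so R=7.
Step 9. [col 6: H + V ≡ M (mod 10)] column 6: given H=8, M=3, carry-in 0, and digits 0,1,2,3,4,7,8,9 already taken and all letters distinct, H+V≡M (mod 10) forces V=5 ⇒ V=5.

Answer: A=0, H=8, M=3, N=9, O=4, P=2, R=7, V=5, W=1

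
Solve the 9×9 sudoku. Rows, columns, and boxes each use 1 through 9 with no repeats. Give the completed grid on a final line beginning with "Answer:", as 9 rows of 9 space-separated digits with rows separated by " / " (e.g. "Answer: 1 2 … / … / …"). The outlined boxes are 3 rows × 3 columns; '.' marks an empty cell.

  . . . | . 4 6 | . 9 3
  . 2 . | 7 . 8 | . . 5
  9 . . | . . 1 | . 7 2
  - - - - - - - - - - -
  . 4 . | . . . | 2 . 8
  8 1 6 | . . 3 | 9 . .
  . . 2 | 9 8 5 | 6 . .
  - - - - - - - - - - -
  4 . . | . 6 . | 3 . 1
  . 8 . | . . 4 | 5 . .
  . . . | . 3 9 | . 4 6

Step 1. [r7c6∈{2,7}] r7c6 is the only open cell in col 6 admitting 2, so r7c6=2.
Step 2. [r8c5∈{1,7}] box 8 places 7 nowhere but r8c5, so r8c5=7.
Step 3. [r4c3∈{3,5,7,9}] across row 4, 9 lands solely at r4c3 ⇒ r4c3=9.
Step 4. [r4c1∈{3,5,7}] r4c1 is the only open cell in box 4 admitting 5 ⇒ r4c1=5.
Step 5. [r8c1∈{1,2,3,6}] 6 has one home in row 8: r8c1. So r8c1=6.
Step 6. [r9c7∈{7,8}] col 7 places 7 nowhere but r9c7, so r9c7=7.
Step 7. [r9c2∈{5}] r9c2 has the single candidate 5 ⇒ r9c2=5.
Step 8. [r9c3∈{1}] nothing but 1 survives at r9c3 ⇒ r9c3=1.
Step 9. [r1c2∈{7}] only 7 remains possible at r1c2, so r1c2=7.
Step 10. [r3c5∈{5}] only 5 remains possible at r3c5 ⇒ r3c5=5.
Step 11. [r6c2∈{3}] nothing but 3 survives at r6c2, so r6c2=3.
Step 12. [r2c1∈{1,3}] r2c1 is the only open cell in col 1 admitting 3. So r2c1=3.
Step 13. [r2c3∈{4}] r2c3 is down to just 4. So r2c3=4.
Step 14. [r6c8∈{1}] nothing but 1 survives at r6c8 ⇒ r6c8=1.
Step 15. [r6c9∈{4,7}] across row 6, 4 lands solely at r6c9. So r6c9=4.
Step 16. [r3c3∈{8}] r3c3's peers cover all but 8, so r3c3=8.
Step 17. [r2c7∈{1}] r2c7 is down to just 1. So r2c7=1.
Step 18. [r9c4∈{8}] nothing but 8 survives at r9c4. So r9c4=8.
Step 19. [r5c4∈{2,4}] row 5 places 4 nowhere but r5c4 ⇒ r5c4=4.
Step 20. [r4c4∈{1,6}] r4c4 is the only open cell in row 4 admitting 6 ⇒ r4c4=6.
Step 21. [r9c1∈{2}] nothing but 2 survives at r9c1 ⇒ r9c1=2.
Step 22. [r7c2∈{9}] r7c2 has the single candidate 9. So r7c2=9.
Step 23. [r5c8∈{5}] r5c8's peers cover all but 5. So r5c8=5.
Step 24. [r2c8∈{6}] r2c8 has the single candidate 6 ⇒ r2c8=6.
Step 25. [r8c8∈{2}] nothing but 2 survives at r8c8. So r8c8=2.
Step 26. [r4c8∈{3}] r4c8's peers cover all but 3, so r4c8=3.
Step 27. [r8c9∈{9}] r8c9's peers cover all but 9, so r8c9=9.
Step 28. [r6c1∈{7}] r6c1 has the single candidate 7, so r6c1=7.
Step 29. [r2c5∈{9}] r2c5 has the single candidate 9, so r2c5=9.
Step 30. [r5c9∈{7}] r5c9 has the single candidate 7 ⇒ r5c9=7.
Step 31. [r8c4∈{1}] only 1 remains possible at r8c4 ⇒ r8c4=1.
Step 32. [r1c4∈{2}] only 2 remains possible at r1c4. So r1c4=2.
Step 33. [r1c7∈{8}] r1c7 is down to just 8. So r1c7=8.
Step 34. [r1c3∈{5}] r1c3 is down to just 5. So r1c3=5.
Step 35. [r8c3∈{3}] r8c3 is down to just 3 ⇒ r8c3=3.
Step 36. [r7c8∈{8}] only 8 remains possible at r7c8 ⇒ r7c8=8.
Step 37. [r7c4∈{5}] r7c4 has the single candidate 5, so r7c4=5.
Step 38. [r3c7∈{4}] nothing but 4 survives at r3c7, so r3c7=4.
Step 39. [r4c6∈{7}] only 7 remains possible at r4c6, so r4c6=7.
Step 40. [r3c4∈{3}] r3c4 is down to just 3 ⇒ r3c4=3.
Step 41. [r7c3∈{7}] nothing but 7 survives at r7c3. So r7c3=7.
Step 42. [r3c2∈{6}] only 6 remains possible at r3c2. So r3c2=6.
Step 43. [r5c5∈{2}] r5c5's peers cover all but 2 ⇒ r5c5=2.
Step 44. [r1c1∈{1}] only 1 remains possible at r1c1 ⇒ r1c1=1.
Step 45. [r4c5∈{1}] r4c5's peers cover all but 1. So r4c5=1.

Answer: 1 7 5 2 4 6 8 9 3 / 3 2 4 7 9 8 1 6 5 / 9 6 8 3 5 1 4 7 2 / 5 4 9 6 1 7 2 3 8 / 8 1 6 4 2 3 9 5 7 / 7 3 2 9 8 5 6 1 4 / 4 9 7 5 6 2 3 8 1 / 6 8 3 1 7 4 5 2 9 / 2 5 1 8 3 9 7 4 6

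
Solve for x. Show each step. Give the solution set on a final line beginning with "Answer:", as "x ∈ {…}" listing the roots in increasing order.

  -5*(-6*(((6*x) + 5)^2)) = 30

Step 1. [-5*(-6*(((6*x) + 5)^2)) = 30] divide by the outer -5. So div: -6*(((6*x) + 5)^2) = -6.
Step 2. [-6*(((6*x) + 5)^2) = -6] -6·(inner) — divide through by -6. So div: ((6*x) + 5)^2 = 1.
Step 3. [((6*x) + 5)^2 = 1] 1 ≥ 0, LHS is (·)² — take ±√, so sqrt: (6*x) + 5 = 1 or -1.
Step 4. [(6*x) + 5 = 1 or -1] +5 is outermost — subtract 5 both sides, so sub: 6*x = -4 or -6.
Step 5. [6*x = -4 or -6] divide by the outer 6 ⇒ div: x = -2/3 or -1.

Answer: x ∈ {-1, -2/3}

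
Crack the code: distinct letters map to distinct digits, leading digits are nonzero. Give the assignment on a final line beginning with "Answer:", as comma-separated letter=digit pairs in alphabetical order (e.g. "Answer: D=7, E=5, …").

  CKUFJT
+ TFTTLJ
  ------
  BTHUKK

Step 1. [col 1: T + J ≡ K (mod 10)] no forcing yet in column 1 (carry-in 0); K=2 is free and consistent — try it. So K=2.
Step 2. [col 1: T + J ≡ K (mod 10)] several values work for T in column 1 (T + J ≡ K (mod 10), carry-in 0); try T=4 ⇒ T=4.
Step 3. [col 1: T + J ≡ K (mod 10)] column 1 reads T+J+carry(0)=K with T=4, K=2; with digits 2,4 already taken and all letters distinct, the only value for J is 8. So J=8.
Step 4. [col 2: J + L ≡ K (mod 10)] column 2 reads J+L+carry(1)=K with J=8, K=2; with digits 2,4,8 already taken and all letters distinct, the only value for L is 3 ⇒ L=3.
Step 5. [col 3: F + T ≡ U (mod 10)] column 3 (F + T ≡ U (mod 10), carry-in 1) doesn't pin F yet; pick F=1 and continue ⇒ F=1.
Step 6. [col 3: F + T ≡ U (mod 10)] in column 3 we have F+T≡U with carry-in 1; given F=1, T=4 and digits 1,2,3,4,8 already taken and all letters distinct, that pins U to 6, so U=6.
Step 7. [col 4: U + T ≡ H (mod 10)] column 4: given U=6, T=4, carry-in 0, and digits 1,2,3,4,6,8 already taken and all letters distinct, U+T≡H (mod 10) forces H=0, so H=0.
Step 8. [col 6: C + T ≡ B (mod 10)] column 6 reads C+T+carry(0)=B with T=4; with digits 0,1,2,3,4,6,8 already taken and all letters distinct, the only value for B is 9 ⇒ B=9.
Step 9. [col 6: C + T ≡ B (mod 10)] from column 6 (T=4, B=9, carry-in 0, digits 0,1,2,3,4,6,8,9 already taken and all letters distinct): C must equal 5, so C=5.

Answer: B=9, C=5, F=1, H=0, J=8, K=2, L=3, T=4, U=6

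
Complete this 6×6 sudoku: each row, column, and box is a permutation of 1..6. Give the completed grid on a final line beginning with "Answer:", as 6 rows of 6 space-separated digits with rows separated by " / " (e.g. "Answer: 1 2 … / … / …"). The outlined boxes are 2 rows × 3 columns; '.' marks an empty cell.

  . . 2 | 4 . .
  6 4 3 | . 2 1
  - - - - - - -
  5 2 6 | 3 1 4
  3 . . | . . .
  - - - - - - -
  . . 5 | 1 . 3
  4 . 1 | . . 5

Step 1. [r6c5∈{6}] r6c5 is down to just 6 ⇒ r6c5=6.
Step 2. [r4c4∈{2,5,6}] across col 4, 6 lands solely at r4c4, so r4c4=6.
Step 3. [r1c2∈{1,5}] r1c2 is the only open cell in col 2 admitting 5 ⇒ r1c2=5.
Step 4. [r5c2∈{6}] nothing but 6 survives at r5c2. So r5c2=6.
Step 5. [r4c2∈{1}] nothing but 1 survives at r4c2. So r4c2=1.
Step 6. [r4c5∈{5}] r4c5 is down to just 5 ⇒ r4c5=5.
Step 7. [r5c5∈{4}] r5c5 is down to just 4, so r5c5=4.
Step 8. [r1c5∈{3}] r1c5 has the single candidate 3 ⇒ r1c5=3.
Step 9. [r1c6∈{6}] only 6 remains possible at r1c6 ⇒ r1c6=6.
Step 10. [r4c3∈{4}] r4c3 has the single candidate 4, so r4c3=4.
Step 11. [r5c1∈{2}] r5c1's peers cover all but 2, so r5c1=2.
Step 12. [r2c4∈{5}] r2c4 has the single candidate 5, so r2c4=5.
Step 13. [r1c1∈{1}] only 1 remains possible at r1c1 ⇒ r1c1=1.
Step 14. [r6c4∈{2}] r6c4's peers cover all but 2 ⇒ r6c4=2.
Step 15. [r6c2∈{3}] r6c2's peers cover all but 3, so r6c2=3.
Step 16. [r4c6∈{2}] only 2 remains possible at r4c6, so r4c6=2.

Answer: 1 5 2 4 3 6 / 6 4 3 5 2 1 / 5 2 6 3 1 4 / 3 1 4 6 5 2 / 2 6 5 1 4 3 / 4 3 1 2 6 5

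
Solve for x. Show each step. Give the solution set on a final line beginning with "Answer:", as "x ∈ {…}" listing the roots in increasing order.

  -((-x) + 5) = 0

Step 1. [-((-x) + 5) = 0] flip signs both sides, so neg: (-x) + 5 = 0.
Step 2. [(-x) + 5 = 0] the outer +5 inverts by subtracting 5 ⇒ sub: -x = -5.
Step 3. [-x = -5] LHS negated; negate both sides ⇒ neg: x = 5.

Answer: x ∈ {5}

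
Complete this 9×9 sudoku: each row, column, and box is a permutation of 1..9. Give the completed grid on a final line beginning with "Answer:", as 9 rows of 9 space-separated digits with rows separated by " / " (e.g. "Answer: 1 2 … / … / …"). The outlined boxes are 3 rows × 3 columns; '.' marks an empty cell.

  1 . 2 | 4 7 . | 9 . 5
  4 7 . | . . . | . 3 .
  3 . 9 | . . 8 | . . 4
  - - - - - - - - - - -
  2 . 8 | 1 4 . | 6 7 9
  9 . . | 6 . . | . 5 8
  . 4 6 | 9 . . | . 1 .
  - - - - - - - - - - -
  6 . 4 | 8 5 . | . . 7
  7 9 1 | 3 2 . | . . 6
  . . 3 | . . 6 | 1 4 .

Step 1. [r5c5∈{3}] only 3 remains possible at r5c5 ⇒ r5c5=3.
Step 2. [r9c9∈{2}] r9c9's peers cover all but 2 ⇒ r9c9=2.
Step 3. [r3c8∈{2,6}] 2 has one home in col 8: r3c8 ⇒ r3c8=2.
Step 4. [r6c1∈{5}] r6c1 is down to just 5 ⇒ r6c1=5.
Step 5. [r3c4∈{5}] r3c4 is down to just 5. So r3c4=5.
Step 6. [r3c5∈{1,6}] across row 3, 1 lands solely at r3c5, so r3c5=1.
Step 7. [r1c2∈{6,8}] in box 1, 8 fits only at r1c2. So r1c2=8.
Step 8. [r6c6∈{2,7}] in row 6, 7 fits only at r6c6 ⇒ r6c6=7.
Step 9. [r6c7∈{2,3}] row 6 places 2 nowhere but r6c7, so r6c7=2.
Step 10. [r9c5∈{9}] r9c5 is down to just 9. So r9c5=9.
Step 11. [r8c8∈{8}] only 8 remains possible at r8c8, so r8c8=8.
Step 12. [r5c6∈{2}] r5c6 is down to just 2 ⇒ r5c6=2.
Step 13. [r6c9∈{3}] nothing but 3 survives at r6c9. So r6c9=3.
Step 14. [r1c6∈{3}] nothing but 3 survives at r1c6. So r1c6=3.
Step 15. [r9c4∈{7}] r9c4 is down to just 7 ⇒ r9c4=7.
Step 16. [r2c3∈{5}] nothing but 5 survives at r2c3, so r2c3=5.
Step 17. [r8c6∈{4}] r8c6 has the single candidate 4. So r8c6=4.
Step 18. [r1c8∈{6}] r1c8 has the single candidate 6, so r1c8=6.
Step 19. [r7c7∈{3}] r7c7's peers cover all but 3 ⇒ r7c7=3.
Step 20. [r2c9∈{1}] r2c9's peers cover all but 1, so r2c9=1.
Step 21. [r2c5∈{6}] nothing but 6 survives at r2c5. So r2c5=6.
Step 22. [r2c7∈{8}] r2c7 has the single candidate 8. So r2c7=8.
Step 23. [r5c3∈{7}] r5c3's peers cover all but 7 ⇒ r5c3=7.
Step 24. [r7c8∈{9}] r7c8's peers cover all but 9, so r7c8=9.
Step 25. [r3c2∈{6}] r3c2's peers cover all but 6, so r3c2=6.
Step 26. [r5c7∈{4}] nothing but 4 survives at r5c7. So r5c7=4.
Step 27. [r9c2∈{5}] only 5 remains possible at r9c2. So r9c2=5.
Step 28. [r8c7∈{5}] only 5 remains possible at r8c7, so r8c7=5.
Step 29. [r3c7∈{7}] r3c7 is down to just 7 ⇒ r3c7=7.
Step 30. [r2c6∈{9}] r2c6's peers cover all but 9. So r2c6=9.
Step 31. [r7c6∈{1}] r7c6's peers cover all but 1 ⇒ r7c6=1.
Step 32. [r9c1∈{8}] r9c1 has the single candidate 8. So r9c1=8.
Step 33. [r6c5∈{8}] r6c5's peers cover all but 8 ⇒ r6c5=8.
Step 34. [r2c4∈{2}] r2c4's peers cover all but 2 ⇒ r2c4=2.
Step 35. [r4c2∈{3}] only 3 remains possible at r4c2, so r4c2=3.
Step 36. [r7c2∈{2}] r7c2's peers cover all but 2 ⇒ r7c2=2.
Step 37. [r4c6∈{5}] r4c6 has the single candidate 5. So r4c6=5.
Step 38. [r5c2∈{1}] r5c2 is down to just 1 ⇒ r5c2=1.

Answer: 1 8 2 4 7 3 9 6 5 / 4 7 5 2 6 9 8 3 1 / 3 6 9 5 1 8 7 2 4 / 2 3 8 1 4 5 6 7 9 / 9 1 7 6 3 2 4 5 8 / 5 4 6 9 8 7 2 1 3 / 6 2 4 8 5 1 3 9 7 / 7 9 1 3 2 4 5 8 6 / 8 5 3 7 9 6 1 4 2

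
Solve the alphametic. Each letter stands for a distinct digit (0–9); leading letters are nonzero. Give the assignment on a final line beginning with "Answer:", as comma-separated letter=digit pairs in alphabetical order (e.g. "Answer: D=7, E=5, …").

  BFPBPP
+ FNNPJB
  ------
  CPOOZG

Step 1. [col 1: P + B ≡ G (mod 10)] G=8 is one option consistent with column 1 (P + B ≡ G (mod 10), carry-in 0) — take it, so G=8.
Step 2. [col 1: P + B ≡ G (mod 10)] column 1 (P + B ≡ G (mod 10), carry-in 0) doesn't pin B yet; pick B=1 and continue ⇒ B=1.
Step 3. [col 1: P + B ≡ G (mod 10)] from column 1 (B=1, G=8, carry-in 0, digits 1,8 already taken and all letters distinct): P must equal 7, so P=7.
Step 4. [col 2: P + J ≡ Z (mod 10)] no forcing yet in column 2 (carry-in 0); J=3 is free and consistent — try it ⇒ J=3.
Step 5. [col 2: P + J ≡ Z (mod 10)] column 2: given P=7, J=3, carry-in 0, and digits 1,3,7,8 already taken and all letters distinct, P+J≡Z (mod 10) forces Z=0 ⇒ Z=0.
Step 6. [col 3: B + P ≡ O (mod 10)] in column 3 we have B+P≡O with carry-in 1; given B=1, P=7 and digits 0,1,3,7,8 already taken and all letters distinct, that pins O to 9. So O=9.
Step 7. [col 4: P + N ≡ O (mod 10)] column 4 reads P+N+carry(0)=O with P=7, O=9; with digits 0,1,3,7,8,9 already taken and all letters distinct, the only value for N is 2, so N=2.
Step 8. [col 5: F + N ≡ P (mod 10)] column 5 reads F+N+carry(0)=P with N=2, P=7; with digits 0,1,2,3,7,8,9 already taken and all letters distinct, the only value for F is 5 ⇒ F=5.
Step 9. [col 6: B + F ≡ C (mod 10)] column 6: given B=1, F=5, carry-in 0, and digits 0,1,2,3,5,7,8,9 already taken and all letters distinct, B+F≡C (mod 10) forces C=6. So C=6.

Answer: B=1, C=6, F=5, G=8, J=3, N=2, O=9, P=7, Z=0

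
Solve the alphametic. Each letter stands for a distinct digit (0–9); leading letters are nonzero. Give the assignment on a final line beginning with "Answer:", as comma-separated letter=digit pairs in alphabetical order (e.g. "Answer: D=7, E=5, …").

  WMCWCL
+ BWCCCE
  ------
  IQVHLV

Step 1. [col 1: L + E ≡ V (mod 10)] column 1 (L + E ≡ V (mod 10), carry-in 0) doesn't pin L yet; pick L=7 and continue, so L=7.
Step 2. [col 1: L + E ≡ V (mod 10)] E=9 is one option consistent with column 1 (L + E ≡ V (mod 10), carry-in 0) — take it ⇒ E=9.
Step 3. [col 1: L + E ≡ V (mod 10)] from column 1 (L=7, E=9, carry-in 0, digits 7,9 already taken and all letters distinct): V must equal 6 ⇒ V=6.
Step 4. [col 2: C + C ≡ L (mod 10)] several values work for C in column 2 (C + C ≡ L (mod 10), carry-in 1); try C=3, so C=3.
Step 5. [col 3: W + C ≡ H (mod 10)] no forcing yet in column 3 (carry-in 0); H=5 is free and consistent — try it. So H=5.
Step 6. [col 3: W + C ≡ H (mod 10)] in column 3 we have W+C≡H with carry-in 0; given C=3, H=5 and digits 3,5,6,7,9 already taken and all letters distinct, that pins W to 2. So W=2.
Step 7. [col 5: M + W ≡ Q (mod 10)] in column 5 we have M+W≡Q with carry-in 0; given W=2 and digits 2,3,5,6,7,9 already taken and all letters distinct, that pins Q to 0, so Q=0.
Step 8. [col 5: M + W ≡ Q (mod 10)] from column 5 (W=2, Q=0, carry-in 0, digits 0,2,3,5,6,7,9 already taken and all letters distinct): M must equal 8, so M=8.
Step 9. [col 6: W + B ≡ I (mod 10)] from column 6 (W=2, carry-in 1, digits 0,2,3,5,6,7,8,9 already taken and all letters distinct): I must equal 4. So I=4.
Step 10. [col 6: W + B ≡ I (mod 10)] column 6 reads W+B+carry(1)=I with W=2, I=4; with digits 0,2,3,4,5,6,7,8,9 already taken and all letters distinct, the only value for B is 1. So B=1.

Answer: B=1, C=3, E=9, H=5, I=4, L=7, M=8, Q=0, V=6, W=2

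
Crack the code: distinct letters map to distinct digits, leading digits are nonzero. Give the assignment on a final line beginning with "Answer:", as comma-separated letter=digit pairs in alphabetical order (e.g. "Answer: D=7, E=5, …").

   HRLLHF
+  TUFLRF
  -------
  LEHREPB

Step 1. [L] adding two 6-digit numbers gives at most 6+1 digits, and here it does — L is that final carry and must be 1, so L=1.
Step 2. [col 1: F + F ≡ B (mod 10)] column 1 (F + F ≡ B (mod 10), carry-in 0) doesn't pin F yet; pick F=9 and continue ⇒ F=9.
Step 3. [col 1: F + F ≡ B (mod 10)] in column 1 we have F+F≡B with carry-in 0; given F=9 and digits 1,9 already taken and all letters distinct, that pins B to 8, so B=8.
Step 4. [col 2: H + R ≡ P (mod 10)] H=5 is one option consistent with column 2 (H + R ≡ P (mod 10), carry-in 1) — take it. So H=5.
Step 5. [col 2: H + R ≡ P (mod 10)] no forcing yet in column 2 (carry-in 1); P=6 is free and consistent — try it ⇒ P=6.
Step 6. [col 2: H + R ≡ P (mod 10)] column 2 reads H+R+carry(1)=P with H=5, P=6; with digits 1,5,6,8,9 already taken and all letters distinct, the only value for R is 0. So R=0.
Step 7. [col 3: L + L ≡ E (mod 10)] in column 3 we have L+L≡E with carry-in 0; given L=1 and digits 0,1,5,6,8,9 already taken and all letters distinct, that pins E to 2, so E=2.
Step 8. [col 5: R + U ≡ H (mod 10)] from column 5 (R=0, H=5, carry-in 1, digits 0,1,2,5,6,8,9 already taken and all letters distinct): U must equal 4. So U=4.
Step 9. [col 6: H + T ≡ E (mod 10)] column 6 reads H+T+carry(0)=E with H=5, E=2; with digits 0,1,2,4,5,6,8,9 already taken and all letters distinct, the only value for T is 7 ⇒ T=7.

Answer: B=8, E=2, F=9, H=5, L=1, P=6, R=0, T=7, U=4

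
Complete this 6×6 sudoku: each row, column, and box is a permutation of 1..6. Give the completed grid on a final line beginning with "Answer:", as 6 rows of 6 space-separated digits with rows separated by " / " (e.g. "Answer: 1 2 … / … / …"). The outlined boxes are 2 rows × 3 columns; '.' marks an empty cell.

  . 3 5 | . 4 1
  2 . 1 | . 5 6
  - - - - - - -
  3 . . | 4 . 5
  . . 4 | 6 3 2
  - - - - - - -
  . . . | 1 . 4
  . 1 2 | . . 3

Step 1. [r1c1∈{6}] only 6 remains possible at r1c1 ⇒ r1c1=6.
Step 2. [r5c1∈{5}] nothing but 5 survives at r5c1 ⇒ r5c1=5.
Step 3. [r5c2∈{6}] r5c2 is down to just 6, so r5c2=6.
Step 4. [r4c1∈{1}] r4c1's peers cover all but 1, so r4c1=1.
Step 5. [r5c3∈{3}] only 3 remains possible at r5c3 ⇒ r5c3=3.
Step 6. [r6c1∈{4}] r6c1 is down to just 4. So r6c1=4.
Step 7. [r2c2∈{4}] r2c2's peers cover all but 4 ⇒ r2c2=4.
Step 8. [r3c3∈{6}] r3c3's peers cover all but 6, so r3c3=6.
Step 9. [r5c5∈{2}] r5c5 is down to just 2, so r5c5=2.
Step 10. [r6c5∈{6}] r6c5's peers cover all but 6 ⇒ r6c5=6.
Step 11. [r1c4∈{2}] only 2 remains possible at r1c4 ⇒ r1c4=2.
Step 12. [r2c4∈{3}] nothing but 3 survives at r2c4 ⇒ r2c4=3.
Step 13. [r3c5∈{1}] r3c5's peers cover all but 1. So r3c5=1.
Step 14. [r4c2∈{5}] r4c2 is down to just 5. So r4c2=5.
Step 15. [r6c4∈{5}] r6c4's peers cover all but 5, so r6c4=5.
Step 16. [r3c2∈{2}] r3c2's peers cover all but 2 ⇒ r3c2=2.

Answer: 6 3 5 2 4 1 / 2 4 1 3 5 6 / 3 2 6 4 1 5 / 1 5 4 6 3 2 / 5 6 3 1 2 4 / 4 1 2 5 6 3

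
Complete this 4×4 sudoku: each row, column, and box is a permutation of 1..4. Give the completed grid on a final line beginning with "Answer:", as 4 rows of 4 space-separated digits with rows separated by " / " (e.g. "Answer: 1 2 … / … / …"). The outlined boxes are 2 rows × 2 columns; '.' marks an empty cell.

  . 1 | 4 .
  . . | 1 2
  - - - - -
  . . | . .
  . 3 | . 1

Step 1. [r4c1∈{2,4}] across row 4, 4 lands solely at r4c1 ⇒ r4c1=4.
Step 2. [r3c2∈{2}] nothing but 2 survives at r3c2. So r3c2=2.
Step 3. [r1c4∈{3}] r1c4 is down to just 3, so r1c4=3.
Step 4. [r3c1∈{1}] r3c1 is down to just 1, so r3c1=1.
Step 5. [r4c3∈{2}] r4c3 is down to just 2, so r4c3=2.
Step 6. [r2c2∈{4}] r2c2 has the single candidate 4. So r2c2=4.
Step 7. [r2c1∈{3}] r2c1 has the single candidate 3, so r2c1=3.
Step 8. [r3c3∈{3}] nothing but 3 survives at r3c3 ⇒ r3c3=3.
Step 9. [r3c4∈{4}] nothing but 4 survives at r3c4, so r3c4=4.
Step 10. [r1c1∈{2}] only 2 remains possible at r1c1 ⇒ r1c1=2.

Answer: 2 1 4 3 / 3 4 1 2 / 1 2 3 4 / 4 3 2 1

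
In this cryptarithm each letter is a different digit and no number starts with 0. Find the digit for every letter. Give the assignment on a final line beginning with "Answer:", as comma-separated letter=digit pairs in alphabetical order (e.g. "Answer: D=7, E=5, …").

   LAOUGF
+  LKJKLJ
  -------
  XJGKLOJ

Step 1. [X] X is the leading digit of a 7-digit sum of two 6-digit numbers; the final carry is exactly 1. So X=1.
Step 2. [col 1: F + J ≡ J (mod 10)] in column 1 we have F+J≡J with carry-in 0; given nothing yet and digits 1 already taken and all letters distinct, that pins F to 0. So F=0.
Step 3. [col 1: F + J ≡ J (mod 10)] no forcing yet in column 1 (carry-in 0); J=6 is free and consistent — try it, so J=6.
Step 4. [col 2: G + L ≡ O (mod 10)] several values work for L in column 2 (G + L ≡ O (mod 10), carry-in 0); try L=8, so L=8.
Step 5. [col 2: G + L ≡ O (mod 10)] several values work for O in column 2 (G + L ≡ O (mod 10), carry-in 0); try O=7. So O=7.
Step 6. [col 2: G + L ≡ O (mod 10)] column 2: given L=8, O=7, carry-in 0, and digits 0,1,6,7,8 already taken and all letters distinct, G+L≡O (mod 10) forces G=9. So G=9.
Step 7. [col 3: U + K ≡ L (mod 10)] U=4 is one option consistent with column 3 (U + K ≡ L (mod 10), carry-in 1) — take it. So U=4.
Step 8. [col 3: U + K ≡ L (mod 10)] column 3 reads U+K+carry(1)=L with U=4, L=8; with digits 0,1,4,6,7,8,9 already taken and all letters distinct, the only value for K is 3 ⇒ K=3.
Step 9. [col 5: A + K ≡ G (mod 10)] from column 5 (K=3, G=9, carry-in 1, digits 0,1,3,4,6,7,8,9 already taken and all letters distinct): A must equal 5, so A=5.

Answer: A=5, F=0, G=9, J=6, K=3, L=8, O=7, U=4, X=1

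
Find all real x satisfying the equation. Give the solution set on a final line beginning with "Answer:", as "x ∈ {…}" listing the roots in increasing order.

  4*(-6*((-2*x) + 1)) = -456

Step 1. [4*(-6*((-2*x) + 1)) = -456] divide by the outer 4, so div: -6*((-2*x) + 1) = -114.
Step 2. [-6*((-2*x) + 1) = -114] divide by the outer -6 ⇒ div: (-2*x) + 1 = 19.
Step 3. [(-2*x) + 1 = 19] the outer +1 inverts by subtracting 1 ⇒ sub: -2*x = 18.
Step 4. [-2*x = 18] leading coefficient -2: divide by -2, so div: x = -9.

Answer: x ∈ {-9}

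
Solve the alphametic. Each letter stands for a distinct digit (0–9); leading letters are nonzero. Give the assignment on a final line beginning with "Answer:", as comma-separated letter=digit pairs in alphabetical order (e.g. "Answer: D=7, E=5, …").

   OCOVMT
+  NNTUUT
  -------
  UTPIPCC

Step 1. [col 1: T + T ≡ C (mod 10)] column 1 (T + T ≡ C (mod 10), carry-in 0) doesn't pin C yet; pick C=4 and continue ⇒ C=4.
Step 2. [U] adding two 6-digit numbers gives at most 6+1 digits, and here it does — U is that final carry and must be 1. So U=1.
Step 3. [col 1: T + T ≡ C (mod 10)] T=2 is one option consistent with column 1 (T + T ≡ C (mod 10), carry-in 0) — take it ⇒ T=2.
Step 4. [col 2: M + U ≡ C (mod 10)] column 2: given U=1, C=4, carry-in 0, and digits 1,2,4 already taken and all letters distinct, M+U≡C (mod 10) forces M=3, so M=3.
Step 5. [col 3: V + U ≡ P (mod 10)] no forcing yet in column 3 (carry-in 0); V=9 is free and consistent — try it ⇒ V=9.
Step 6. [col 3: V + U ≡ P (mod 10)] column 3: given V=9, U=1, carry-in 0, and digits 1,2,3,4,9 already taken and all letters distinct, V+U≡P (mod 10) forces P=0. So P=0.
Step 7. [col 4: O + T ≡ I (mod 10)] column 4: given T=2, carry-in 1, and digits 0,1,2,3,4,9 already taken and all letters distinct, O+T≡I (mod 10) forces I=8, so I=8.
Step 8. [col 4: O + T ≡ I (mod 10)] from column 4 (T=2, I=8, carry-in 1, digits 0,1,2,3,4,8,9 already taken and all letters distinct): O must equal 5 ⇒ O=5.
Step 9. [col 5: C + N ≡ P (mod 10)] from column 5 (C=4, P=0, carry-in 0, digits 0,1,2,3,4,5,8,9 already taken and all letters distinct): N must equal 6, so N=6.

Answer: C=4, I=8, M=3, N=6, O=5, P=0, T=2, U=1, V=9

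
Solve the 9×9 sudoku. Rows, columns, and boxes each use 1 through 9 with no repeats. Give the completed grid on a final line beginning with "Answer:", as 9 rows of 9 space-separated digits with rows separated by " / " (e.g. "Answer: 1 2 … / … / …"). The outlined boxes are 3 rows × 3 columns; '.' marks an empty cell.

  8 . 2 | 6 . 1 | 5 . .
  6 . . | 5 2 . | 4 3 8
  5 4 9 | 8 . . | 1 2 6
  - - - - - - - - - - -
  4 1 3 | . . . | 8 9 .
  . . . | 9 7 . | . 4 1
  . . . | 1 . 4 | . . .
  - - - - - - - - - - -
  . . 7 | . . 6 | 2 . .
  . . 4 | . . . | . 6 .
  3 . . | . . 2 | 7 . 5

Step 1. [r8c7∈{3,9}] in col 7, 9 fits only at r8c7. So r8c7=9.
Step 2. [r3c5∈{3}] r3c5 has the single candidate 3 ⇒ r3c5=3.
Step 3. [r6c1∈{2,7,9}] r6c1 is the only open cell in col 1 admitting 7, so r6c1=7.
Step 4. [r6c2∈{2,5,6,8,9}] r6c2 is the only open cell in row 6 admitting 9 ⇒ r6c2=9.
Step 5. [r9c5∈{1,4,8,9}] 9 has one home in row 9: r9c5. So r9c5=9.
Step 6. [r5c6∈{3,5,8}] r5c6 is the only open cell in box 5 admitting 3 ⇒ r5c6=3.
Step 7. [r6c5∈{5,6,8}] in box 5, 8 fits only at r6c5. So r6c5=8.
Step 8. [r7c9∈{3,4}] in col 9, 4 fits only at r7c9 ⇒ r7c9=4.
Step 9. [r8c6∈{5,7,8}] across col 6, 8 lands solely at r8c6. So r8c6=8.
Step 10. [r5c7∈{6}] only 6 remains possible at r5c7. So r5c7=6.
Step 11. [r9c2∈{6,8}] 6 has one home in col 2: r9c2 ⇒ r9c2=6.
Step 12. [r4c9∈{2,7}] r4c9 is the only open cell in row 4 admitting 7 ⇒ r4c9=7.
Step 13. [r5c1∈{2}] only 2 remains possible at r5c1 ⇒ r5c1=2.
Step 14. [r8c1∈{1}] r8c1 has the single candidate 1 ⇒ r8c1=1.
Step 15. [r9c3∈{8}] only 8 remains possible at r9c3. So r9c3=8.
Step 16. [r8c5∈{5}] r8c5's peers cover all but 5, so r8c5=5.
Step 17. [r8c9∈{3}] only 3 remains possible at r8c9, so r8c9=3.
Step 18. [r5c3∈{5}] only 5 remains possible at r5c3 ⇒ r5c3=5.
Step 19. [r2c2∈{7}] r2c2 has the single candidate 7, so r2c2=7.
Step 20. [r7c8∈{1,8}] in row 7, 8 fits only at r7c8, so r7c8=8.
Step 21. [r1c8∈{7}] only 7 remains possible at r1c8. So r1c8=7.
Step 22. [r7c5∈{1}] only 1 remains possible at r7c5 ⇒ r7c5=1.
Step 23. [r7c4∈{3}] r7c4 is down to just 3, so r7c4=3.
Step 24. [r4c5∈{6}] only 6 remains possible at r4c5. So r4c5=6.
Step 25. [r6c8∈{5}] only 5 remains possible at r6c8 ⇒ r6c8=5.
Step 26. [r6c9∈{2}] r6c9 is down to just 2 ⇒ r6c9=2.
Step 27. [r6c7∈{3}] r6c7 has the single candidate 3, so r6c7=3.
Step 28. [r7c2∈{5}] r7c2 is down to just 5, so r7c2=5.
Step 29. [r8c2∈{2}] only 2 remains possible at r8c2, so r8c2=2.
Step 30. [r4c4∈{2}] r4c4 has the single candidate 2. So r4c4=2.
Step 31. [r7c1∈{9}] r7c1 has the single candidate 9, so r7c1=9.
Step 32. [r5c2∈{8}] nothing but 8 survives at r5c2. So r5c2=8.
Step 33. [r3c6∈{7}] only 7 remains possible at r3c6, so r3c6=7.
Step 34. [r1c5∈{4}] r1c5 is down to just 4. So r1c5=4.
Step 35. [r1c9∈{9}] r1c9 has the single candidate 9. So r1c9=9.
Step 36. [r4c6∈{5}] r4c6's peers cover all but 5, so r4c6=5.
Step 37. [r8c4∈{7}] only 7 remains possible at r8c4, so r8c4=7.
Step 38. [r2c3∈{1}] only 1 remains possible at r2c3 ⇒ r2c3=1.
Step 39. [r9c4∈{4}] r9c4 is down to just 4 ⇒ r9c4=4.
Step 40. [r9c8∈{1}] only 1 remains possible at r9c8. So r9c8=1.
Step 41. [r6c3∈{6}] r6c3 is down to just 6 ⇒ r6c3=6.
Step 42. [r1c2∈{3}] r1c2's peers cover all but 3 ⇒ r1c2=3.
Step 43. [r2c6∈{9}] r2c6 is down to just 9. So r2c6=9.

Answer: 8 3 2 6 4 1 5 7 9 / 6 7 1 5 2 9 4 3 8 / 5 4 9 8 3 7 1 2 6 / 4 1 3 2 6 5 8 9 7 / 2 8 5 9 7 3 6 4 1 / 7 9 6 1 8 4 3 5 2 / 9 5 7 3 1 6 2 8 4 / 1 2 4 7 5 8 9 6 3 / 3 6 8 4 9 2 7 1 5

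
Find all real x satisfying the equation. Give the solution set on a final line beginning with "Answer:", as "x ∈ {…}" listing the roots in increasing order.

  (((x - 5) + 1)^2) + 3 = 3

Step 1. [(((x - 5) + 1)^2) + 3 = 3] 3 comes off first (subtract 3). So sub: ((x - 5) + 1)^2 = 0.
Step 2. [((x - 5) + 1)^2 = 0] √ both sides: 0 ≥ 0 gives two branches ⇒ sqrt: (x - 5) + 1 = 0.
Step 3. [(x - 5) + 1 = 0] peel the +1: subtract 1 from each side. So sub: x - 5 = -1.
Step 4. [x - 5 = -1] peel the -5: add 5 from each side, so sub: x = 4.

Answer: x ∈ {4}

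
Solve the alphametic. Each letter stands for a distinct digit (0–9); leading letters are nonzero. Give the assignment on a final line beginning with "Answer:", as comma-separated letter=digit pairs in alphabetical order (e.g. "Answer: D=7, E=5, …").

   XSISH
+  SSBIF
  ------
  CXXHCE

Step 1. [col 1: H + F ≡ E (mod 10)] E=7 is one option consistent with column 1 (H + F ≡ E (mod 10), carry-in 0) — take it ⇒ E=7.
Step 2. [C] adding two 5-digit numbers gives at most 5+1 digits, and here it does — C is that final carry and must be 1 ⇒ C=1.
Step 3. [col 1: H + F ≡ E (mod 10)] column 1 (H + F ≡ E (mod 10), carry-in 0) doesn't pin F yet; pick F=4 and continue, so F=4.
Step 4. [col 1: H + F ≡ E (mod 10)] in column 1 we have H+F≡E with carry-in 0; given F=4, E=7 and digits 1,4,7 already taken and all letters distinct, that pins H to 3 ⇒ H=3.
Step 5. [col 2: S + I ≡ C (mod 10)] several values work for S in column 2 (S + I ≡ C (mod 10), carry-in 0); try S=9 ⇒ S=9.
Step 6. [col 2: S + I ≡ C (mod 10)] from column 2 (S=9, C=1, carry-in 0, digits 1,3,4,7,9 already taken and all letters distinct): I must equal 2, so I=2.
Step 7. [col 3: I + B ≡ H (mod 10)] column 3: given I=2, H=3, carry-in 1, and digits 1,2,3,4,7,9 already taken and all letters distinct, I+B≡H (mod 10) forces B=0. So B=0.
Step 8. [col 4: S + S ≡ X (mod 10)] column 4: given S=9, carry-in 0, and digits 0,1,2,3,4,7,9 already taken and all letters distinct, S+S≡X (mod 10) forces X=8 ⇒ X=8.

Answer: B=0, C=1, E=7, F=4, H=3, I=2, S=9, X=8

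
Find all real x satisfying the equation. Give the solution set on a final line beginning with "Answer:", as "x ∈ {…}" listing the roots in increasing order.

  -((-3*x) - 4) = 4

Step 1. [-((-3*x) - 4) = 4] flip signs both sides. So neg: (-3*x) - 4 = -4.
Step 2. [(-3*x) - 4 = -4] 4 comes off first (add 4). So sub: -3*x = 0.
Step 3. [-3*x = 0] divide by the outer -3 ⇒ div: x = 0.

Answer: x ∈ {0}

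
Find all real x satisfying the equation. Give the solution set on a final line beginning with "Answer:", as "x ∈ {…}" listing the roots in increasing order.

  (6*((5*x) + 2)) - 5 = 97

Step 1. [(6*((5*x) + 2)) - 5 = 97] 5 comes off first (add 5). So sub: 6*((5*x) + 2) = 102.
Step 2. [6*((5*x) + 2) = 102] LHS = 6·(…); ÷6 both sides, so div: (5*x) + 2 = 17.
Step 3. [(5*x) + 2 = 17] 2 comes off first (subtract 2), so sub: 5*x = 15.
Step 4. [5*x = 15] 5 out front; divide by 5 ⇒ div: x = 3.

Answer: x ∈ {3}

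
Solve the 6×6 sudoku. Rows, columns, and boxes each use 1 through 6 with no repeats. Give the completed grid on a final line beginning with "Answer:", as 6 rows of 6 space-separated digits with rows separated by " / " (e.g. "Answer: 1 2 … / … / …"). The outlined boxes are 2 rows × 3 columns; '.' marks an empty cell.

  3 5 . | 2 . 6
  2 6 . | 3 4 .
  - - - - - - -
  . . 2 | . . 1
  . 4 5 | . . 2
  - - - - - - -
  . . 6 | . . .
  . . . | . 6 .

Step 1. [r6c3∈{1,3,4}] r6c3 is the only open cell in col 3 admitting 3, so r6c3=3.
Step 2. [r3c4∈{4,5,6}] across row 3, 4 lands solely at r3c4, so r3c4=4.
Step 3. [r5c5∈{1,2,3,5}] across col 5, 2 lands solely at r5c5. So r5c5=2.
Step 4. [r5c2∈{1}] r5c2's peers cover all but 1. So r5c2=1.
Step 5. [r5c4∈{5}] r5c4's peers cover all but 5. So r5c4=5.
Step 6. [r5c1∈{4}] r5c1 has the single candidate 4. So r5c1=4.
Step 7. [r3c2∈{3}] only 3 remains possible at r3c2. So r3c2=3.
Step 8. [r4c4∈{6}] r4c4's peers cover all but 6, so r4c4=6.
Step 9. [r2c3∈{1}] only 1 remains possible at r2c3. So r2c3=1.
Step 10. [r2c6∈{5}] r2c6 has the single candidate 5, so r2c6=5.
Step 11. [r4c1∈{1}] only 1 remains possible at r4c1. So r4c1=1.
Step 12. [r1c5∈{1}] only 1 remains possible at r1c5. So r1c5=1.
Step 13. [r4c5∈{3}] only 3 remains possible at r4c5, so r4c5=3.
Step 14. [r3c1∈{6}] r3c1 is down to just 6 ⇒ r3c1=6.
Step 15. [r6c1∈{5}] r6c1 has the single candidate 5, so r6c1=5.
Step 16. [r6c6∈{4}] r6c6's peers cover all but 4 ⇒ r6c6=4.
Step 17. [r3c5∈{5}] r3c5's peers cover all but 5, so r3c5=5.
Step 18. [r6c4∈{1}] r6c4 is down to just 1 ⇒ r6c4=1.
Step 19. [r5c6∈{3}] r5c6 is down to just 3. So r5c6=3.
Step 20. [r6c2∈{2}] r6c2 has the single candidate 2, so r6c2=2.
Step 21. [r1c3∈{4}] nothing but 4 survives at r1c3. So r1c3=4.

Answer: 3 5 4 2 1 6 / 2 6 1 3 4 5 / 6 3 2 4 5 1 / 1 4 5 6 3 2 / 4 1 6 5 2 3 / 5 2 3 1 6 4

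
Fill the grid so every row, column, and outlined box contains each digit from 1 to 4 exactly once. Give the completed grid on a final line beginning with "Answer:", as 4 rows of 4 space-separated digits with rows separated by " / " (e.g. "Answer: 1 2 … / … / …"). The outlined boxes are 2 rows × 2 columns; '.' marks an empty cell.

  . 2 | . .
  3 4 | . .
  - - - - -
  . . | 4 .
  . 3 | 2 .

Step 1. [r1c1∈{1}] r1c1 is down to just 1, so r1c1=1.
Step 2. [r3c4∈{1,3}] r3c4 is the only open cell in row 3 admitting 3, so r3c4=3.
Step 3. [r2c4∈{1,2}] across row 2, 2 lands solely at r2c4, so r2c4=2.
Step 4. [r1c4∈{4}] nothing but 4 survives at r1c4 ⇒ r1c4=4.
Step 5. [r3c1∈{2}] r3c1 has the single candidate 2, so r3c1=2.
Step 6. [r1c3∈{3}] r1c3's peers cover all but 3. So r1c3=3.
Step 7. [r4c4∈{1}] only 1 remains possible at r4c4, so r4c4=1.
Step 8. [r4c1∈{4}] nothing but 4 survives at r4c1. So r4c1=4.
Step 9. [r3c2∈{1}] r3c2's peers cover all but 1 ⇒ r3c2=1.
Step 10. [r2c3∈{1}] r2c3 has the single candidate 1, so r2c3=1.

Answer: 1 2 3 4 / 3 4 1 2 / 2 1 4 3 / 4 3 2 1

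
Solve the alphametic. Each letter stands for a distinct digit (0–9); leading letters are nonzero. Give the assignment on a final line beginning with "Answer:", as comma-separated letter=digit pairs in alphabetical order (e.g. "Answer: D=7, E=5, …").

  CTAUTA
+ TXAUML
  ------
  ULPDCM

Step 1. [col 1: A + L ≡ M (mod 10)] several values work for L in column 1 (A + L ≡ M (mod 10), carry-in 0); try L=9 ⇒ L=9.
Step 2. [col 1: A + L ≡ M (mod 10)] A=3 is one option consistent with column 1 (A + L ≡ M (mod 10), carry-in 0) — take it ⇒ A=3.
Step 3. [col 1: A + L ≡ M (mod 10)] column 1: given A=3, L=9, carry-in 0, and digits 3,9 already taken and all letters distinct, A+L≡M (mod 10) forces M=2. So M=2.
Step 4. [col 2: T + M ≡ C (mod 10)] several values work for C in column 2 (T + M ≡ C (mod 10), carry-in 1); try C=4. So C=4.
Step 5. [col 2: T + M ≡ C (mod 10)] from column 2 (M=2, C=4, carry-in 1, digits 2,3,4,9 already taken and all letters distinct): T must equal 1 ⇒ T=1.
Step 6. [col 3: U + U ≡ D (mod 10)] D=0 is one option consistent with column 3 (U + U ≡ D (mod 10), carry-in 0) — take it ⇒ D=0.
Step 7. [col 3: U + U ≡ D (mod 10)] from column 3 (D=0, carry-in 0, digits 0,1,2,3,4,9 already taken and all letters distinct): U must equal 5 ⇒ U=5.
Step 8. [col 4: A + A ≡ P (mod 10)] in column 4 we have A+A≡P with carry-in 1; given A=3 and digits 0,1,2,3,4,5,9 already taken and all letters distinct, that pins P to 7. So P=7.
Step 9. [col 5: T + X ≡ L (mod 10)] in column 5 we have T+X≡L with carry-in 0; given T=1, L=9 and digits 0,1,2,3,4,5,7,9 already taken and all letters distinct, that pins X to 8, so X=8.

Answer: A=3, C=4, D=0, L=9, M=2, P=7, T=1, U=5, X=8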